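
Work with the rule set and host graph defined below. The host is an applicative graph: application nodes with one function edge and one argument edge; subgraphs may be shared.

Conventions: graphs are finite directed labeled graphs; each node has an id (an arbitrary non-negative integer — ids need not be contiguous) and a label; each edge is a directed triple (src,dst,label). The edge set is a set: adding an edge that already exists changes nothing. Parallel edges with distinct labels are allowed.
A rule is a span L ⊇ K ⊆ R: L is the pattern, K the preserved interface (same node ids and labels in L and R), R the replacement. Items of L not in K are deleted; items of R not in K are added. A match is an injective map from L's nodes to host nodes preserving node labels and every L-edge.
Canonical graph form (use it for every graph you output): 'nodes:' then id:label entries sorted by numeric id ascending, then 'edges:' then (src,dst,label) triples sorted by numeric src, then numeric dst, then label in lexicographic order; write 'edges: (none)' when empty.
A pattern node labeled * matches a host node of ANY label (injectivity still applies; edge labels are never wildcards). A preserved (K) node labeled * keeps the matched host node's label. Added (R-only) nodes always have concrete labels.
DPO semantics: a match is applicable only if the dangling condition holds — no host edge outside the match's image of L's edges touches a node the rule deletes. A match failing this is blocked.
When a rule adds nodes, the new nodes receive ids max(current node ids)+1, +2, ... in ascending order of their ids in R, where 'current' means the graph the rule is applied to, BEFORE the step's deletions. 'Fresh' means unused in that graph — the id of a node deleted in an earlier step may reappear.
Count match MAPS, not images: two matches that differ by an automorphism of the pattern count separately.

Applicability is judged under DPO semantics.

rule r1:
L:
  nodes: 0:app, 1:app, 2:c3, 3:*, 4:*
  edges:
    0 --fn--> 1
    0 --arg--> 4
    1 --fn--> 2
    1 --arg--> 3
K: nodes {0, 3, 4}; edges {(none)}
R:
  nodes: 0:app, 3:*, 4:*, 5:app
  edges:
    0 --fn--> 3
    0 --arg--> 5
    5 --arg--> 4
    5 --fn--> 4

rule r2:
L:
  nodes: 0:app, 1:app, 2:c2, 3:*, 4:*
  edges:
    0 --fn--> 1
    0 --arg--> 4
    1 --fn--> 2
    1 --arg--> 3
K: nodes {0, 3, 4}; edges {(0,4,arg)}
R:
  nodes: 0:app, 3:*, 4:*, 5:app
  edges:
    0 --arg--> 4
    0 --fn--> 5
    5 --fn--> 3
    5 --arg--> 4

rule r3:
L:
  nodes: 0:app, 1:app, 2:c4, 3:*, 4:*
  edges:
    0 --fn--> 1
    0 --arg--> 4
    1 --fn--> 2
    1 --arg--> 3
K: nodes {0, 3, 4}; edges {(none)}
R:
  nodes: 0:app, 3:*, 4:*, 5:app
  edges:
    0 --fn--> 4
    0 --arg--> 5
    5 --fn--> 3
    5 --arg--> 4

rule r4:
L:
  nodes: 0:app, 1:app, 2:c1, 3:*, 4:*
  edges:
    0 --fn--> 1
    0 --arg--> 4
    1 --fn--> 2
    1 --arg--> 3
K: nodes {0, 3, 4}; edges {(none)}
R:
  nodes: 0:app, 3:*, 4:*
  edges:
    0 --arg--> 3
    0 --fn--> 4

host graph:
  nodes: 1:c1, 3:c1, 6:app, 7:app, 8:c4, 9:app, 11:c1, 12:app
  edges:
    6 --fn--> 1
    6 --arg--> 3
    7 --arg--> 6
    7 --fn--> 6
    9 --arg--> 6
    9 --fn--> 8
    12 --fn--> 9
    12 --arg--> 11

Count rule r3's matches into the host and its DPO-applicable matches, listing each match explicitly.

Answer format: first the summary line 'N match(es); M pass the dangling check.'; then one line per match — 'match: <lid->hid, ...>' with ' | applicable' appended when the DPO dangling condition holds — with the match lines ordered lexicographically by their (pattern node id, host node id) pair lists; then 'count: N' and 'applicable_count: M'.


1 match(es); 1 pass the dangling check.
match: 0->12, 1->9, 2->8, 3->6, 4->11 | applicable
count: 1
applicable_count: 1


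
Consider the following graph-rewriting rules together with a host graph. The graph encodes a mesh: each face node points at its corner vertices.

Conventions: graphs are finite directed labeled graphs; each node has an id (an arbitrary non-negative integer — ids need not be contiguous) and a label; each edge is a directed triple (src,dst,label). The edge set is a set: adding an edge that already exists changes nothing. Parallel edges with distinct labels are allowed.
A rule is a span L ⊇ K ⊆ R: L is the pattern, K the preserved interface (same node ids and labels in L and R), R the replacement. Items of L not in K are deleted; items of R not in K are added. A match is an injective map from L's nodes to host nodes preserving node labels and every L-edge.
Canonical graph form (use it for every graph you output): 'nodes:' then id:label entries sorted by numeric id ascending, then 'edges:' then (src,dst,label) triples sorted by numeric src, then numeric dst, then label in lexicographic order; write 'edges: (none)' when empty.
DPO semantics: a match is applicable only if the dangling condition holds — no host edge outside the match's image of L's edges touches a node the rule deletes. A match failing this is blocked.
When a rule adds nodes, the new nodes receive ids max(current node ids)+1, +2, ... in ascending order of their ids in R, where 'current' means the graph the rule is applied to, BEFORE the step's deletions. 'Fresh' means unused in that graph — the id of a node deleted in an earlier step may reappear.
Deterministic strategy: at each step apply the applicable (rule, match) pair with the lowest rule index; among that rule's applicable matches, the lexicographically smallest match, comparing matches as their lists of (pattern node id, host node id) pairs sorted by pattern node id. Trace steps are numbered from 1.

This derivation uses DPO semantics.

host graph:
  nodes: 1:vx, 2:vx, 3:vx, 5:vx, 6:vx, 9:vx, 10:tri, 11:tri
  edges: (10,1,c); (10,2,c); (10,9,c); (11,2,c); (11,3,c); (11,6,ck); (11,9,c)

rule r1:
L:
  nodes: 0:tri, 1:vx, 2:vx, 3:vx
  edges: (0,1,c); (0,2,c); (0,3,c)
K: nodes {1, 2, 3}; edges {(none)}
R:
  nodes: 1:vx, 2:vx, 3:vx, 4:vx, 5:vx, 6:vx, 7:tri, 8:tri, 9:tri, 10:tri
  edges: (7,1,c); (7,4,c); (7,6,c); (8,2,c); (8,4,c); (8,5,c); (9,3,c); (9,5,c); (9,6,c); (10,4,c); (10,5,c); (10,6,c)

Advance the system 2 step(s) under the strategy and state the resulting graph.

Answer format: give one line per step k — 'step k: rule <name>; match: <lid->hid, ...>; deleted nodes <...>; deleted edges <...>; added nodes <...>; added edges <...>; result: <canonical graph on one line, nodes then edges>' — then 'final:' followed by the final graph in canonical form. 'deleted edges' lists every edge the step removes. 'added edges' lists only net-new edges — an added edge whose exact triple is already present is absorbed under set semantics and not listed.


step 1: rule r1; match: 0->10, 1->1, 2->2, 3->9; deleted nodes 10; deleted edges (10,1,c); (10,2,c); (10,9,c); added nodes 12, 13, 14, 15, 16, 17, 18; added edges (15,1,c); (15,12,c); (15,14,c); (16,2,c); (16,12,c); (16,13,c); (17,9,c); (17,13,c); (17,14,c); (18,12,c); (18,13,c); (18,14,c); result: nodes: 1:vx, 2:vx, 3:vx, 5:vx, 6:vx, 9:vx, 11:tri, 12:vx, 13:vx, 14:vx, 15:tri, 16:tri, 17:tri, 18:tri edges: (11,2,c); (11,3,c); (11,6,ck); (11,9,c); (15,1,c); (15,12,c); (15,14,c); (16,2,c); (16,12,c); (16,13,c); (17,9,c); (17,13,c); (17,14,c); (18,12,c); (18,13,c); (18,14,c)
step 2: rule r1; match: 0->15, 1->1, 2->12, 3->14; deleted nodes 15; deleted edges (15,1,c); (15,12,c); (15,14,c); added nodes 19, 20, 21, 22, 23, 24, 25; added edges (22,1,c); (22,19,c); (22,21,c); (23,12,c); (23,19,c); (23,20,c); (24,14,c); (24,20,c); (24,21,c); (25,19,c); (25,20,c); (25,21,c); result: nodes: 1:vx, 2:vx, 3:vx, 5:vx, 6:vx, 9:vx, 11:tri, 12:vx, 13:vx, 14:vx, 16:tri, 17:tri, 18:tri, 19:vx, 20:vx, 21:vx, 22:tri, 23:tri, 24:tri, 25:tri edges: (11,2,c); (11,3,c); (11,6,ck); (11,9,c); (16,2,c); (16,12,c); (16,13,c); (17,9,c); (17,13,c); (17,14,c); (18,12,c); (18,13,c); (18,14,c); (22,1,c); (22,19,c); (22,21,c); (23,12,c); (23,19,c); (23,20,c); (24,14,c); (24,20,c); (24,21,c); (25,19,c); (25,20,c); (25,21,c)
final:
nodes: 1:vx, 2:vx, 3:vx, 5:vx, 6:vx, 9:vx, 11:tri, 12:vx, 13:vx, 14:vx, 16:tri, 17:tri, 18:tri, 19:vx, 20:vx, 21:vx, 22:tri, 23:tri, 24:tri, 25:tri
edges: (11,2,c); (11,3,c); (11,6,ck); (11,9,c); (16,2,c); (16,12,c); (16,13,c); (17,9,c); (17,13,c); (17,14,c); (18,12,c); (18,13,c); (18,14,c); (22,1,c); (22,19,c); (22,21,c); (23,12,c); (23,19,c); (23,20,c); (24,14,c); (24,20,c); (24,21,c); (25,19,c); (25,20,c); (25,21,c)


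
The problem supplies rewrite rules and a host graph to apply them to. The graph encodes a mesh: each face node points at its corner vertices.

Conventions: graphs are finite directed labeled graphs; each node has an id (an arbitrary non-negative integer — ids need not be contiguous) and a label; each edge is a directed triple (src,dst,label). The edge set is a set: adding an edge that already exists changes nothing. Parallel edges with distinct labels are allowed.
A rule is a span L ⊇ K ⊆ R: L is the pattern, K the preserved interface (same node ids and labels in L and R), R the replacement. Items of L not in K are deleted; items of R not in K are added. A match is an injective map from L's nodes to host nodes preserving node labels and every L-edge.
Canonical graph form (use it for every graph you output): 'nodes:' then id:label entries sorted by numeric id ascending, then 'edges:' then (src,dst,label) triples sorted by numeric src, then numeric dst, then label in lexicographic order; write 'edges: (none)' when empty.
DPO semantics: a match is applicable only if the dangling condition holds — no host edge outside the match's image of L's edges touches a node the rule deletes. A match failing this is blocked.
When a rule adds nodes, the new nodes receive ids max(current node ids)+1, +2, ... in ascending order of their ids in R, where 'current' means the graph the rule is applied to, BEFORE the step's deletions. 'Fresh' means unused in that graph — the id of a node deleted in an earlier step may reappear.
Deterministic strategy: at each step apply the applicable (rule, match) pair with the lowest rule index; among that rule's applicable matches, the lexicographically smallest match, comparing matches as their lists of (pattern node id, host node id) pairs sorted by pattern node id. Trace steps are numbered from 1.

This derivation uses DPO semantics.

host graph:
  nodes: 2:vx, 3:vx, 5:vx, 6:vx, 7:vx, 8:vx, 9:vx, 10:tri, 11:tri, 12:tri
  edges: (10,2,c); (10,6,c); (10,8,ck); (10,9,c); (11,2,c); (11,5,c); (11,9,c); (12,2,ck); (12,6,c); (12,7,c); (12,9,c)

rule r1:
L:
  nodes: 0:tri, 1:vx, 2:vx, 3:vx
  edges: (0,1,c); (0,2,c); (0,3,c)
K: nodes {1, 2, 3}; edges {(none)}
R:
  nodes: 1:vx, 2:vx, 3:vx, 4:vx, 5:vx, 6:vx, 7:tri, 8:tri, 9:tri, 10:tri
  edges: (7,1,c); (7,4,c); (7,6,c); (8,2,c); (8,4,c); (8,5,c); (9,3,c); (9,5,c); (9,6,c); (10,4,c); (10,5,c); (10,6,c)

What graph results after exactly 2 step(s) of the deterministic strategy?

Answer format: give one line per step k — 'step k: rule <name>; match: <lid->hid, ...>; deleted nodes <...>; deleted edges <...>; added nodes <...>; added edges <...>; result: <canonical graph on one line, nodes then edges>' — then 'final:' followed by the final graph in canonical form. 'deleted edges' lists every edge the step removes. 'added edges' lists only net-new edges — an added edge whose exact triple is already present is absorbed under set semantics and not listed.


step 1: rule r1; match: 0->11, 1->2, 2->5, 3->9; deleted nodes 11; deleted edges (11,2,c); (11,5,c); (11,9,c); added nodes 13, 14, 15, 16, 17, 18, 19; added edges (16,2,c); (16,13,c); (16,15,c); (17,5,c); (17,13,c); (17,14,c); (18,9,c); (18,14,c); (18,15,c); (19,13,c); (19,14,c); (19,15,c); result: nodes: 2:vx, 3:vx, 5:vx, 6:vx, 7:vx, 8:vx, 9:vx, 10:tri, 12:tri, 13:vx, 14:vx, 15:vx, 16:tri, 17:tri, 18:tri, 19:tri edges: (10,2,c); (10,6,c); (10,8,ck); (10,9,c); (12,2,ck); (12,6,c); (12,7,c); (12,9,c); (16,2,c); (16,13,c); (16,15,c); (17,5,c); (17,13,c); (17,14,c); (18,9,c); (18,14,c); (18,15,c); (19,13,c); (19,14,c); (19,15,c)
step 2: rule r1; match: 0->16, 1->2, 2->13, 3->15; deleted nodes 16; deleted edges (16,2,c); (16,13,c); (16,15,c); added nodes 20, 21, 22, 23, 24, 25, 26; added edges (23,2,c); (23,20,c); (23,22,c); (24,13,c); (24,20,c); (24,21,c); (25,15,c); (25,21,c); (25,22,c); (26,20,c); (26,21,c); (26,22,c); result: nodes: 2:vx, 3:vx, 5:vx, 6:vx, 7:vx, 8:vx, 9:vx, 10:tri, 12:tri, 13:vx, 14:vx, 15:vx, 17:tri, 18:tri, 19:tri, 20:vx, 21:vx, 22:vx, 23:tri, 24:tri, 25:tri, 26:tri edges: (10,2,c); (10,6,c); (10,8,ck); (10,9,c); (12,2,ck); (12,6,c); (12,7,c); (12,9,c); (17,5,c); (17,13,c); (17,14,c); (18,9,c); (18,14,c); (18,15,c); (19,13,c); (19,14,c); (19,15,c); (23,2,c); (23,20,c); (23,22,c); (24,13,c); (24,20,c); (24,21,c); (25,15,c); (25,21,c); (25,22,c); (26,20,c); (26,21,c); (26,22,c)
final:
nodes: 2:vx, 3:vx, 5:vx, 6:vx, 7:vx, 8:vx, 9:vx, 10:tri, 12:tri, 13:vx, 14:vx, 15:vx, 17:tri, 18:tri, 19:tri, 20:vx, 21:vx, 22:vx, 23:tri, 24:tri, 25:tri, 26:tri
edges: (10,2,c); (10,6,c); (10,8,ck); (10,9,c); (12,2,ck); (12,6,c); (12,7,c); (12,9,c); (17,5,c); (17,13,c); (17,14,c); (18,9,c); (18,14,c); (18,15,c); (19,13,c); (19,14,c); (19,15,c); (23,2,c); (23,20,c); (23,22,c); (24,13,c); (24,20,c); (24,21,c); (25,15,c); (25,21,c); (25,22,c); (26,20,c); (26,21,c); (26,22,c)


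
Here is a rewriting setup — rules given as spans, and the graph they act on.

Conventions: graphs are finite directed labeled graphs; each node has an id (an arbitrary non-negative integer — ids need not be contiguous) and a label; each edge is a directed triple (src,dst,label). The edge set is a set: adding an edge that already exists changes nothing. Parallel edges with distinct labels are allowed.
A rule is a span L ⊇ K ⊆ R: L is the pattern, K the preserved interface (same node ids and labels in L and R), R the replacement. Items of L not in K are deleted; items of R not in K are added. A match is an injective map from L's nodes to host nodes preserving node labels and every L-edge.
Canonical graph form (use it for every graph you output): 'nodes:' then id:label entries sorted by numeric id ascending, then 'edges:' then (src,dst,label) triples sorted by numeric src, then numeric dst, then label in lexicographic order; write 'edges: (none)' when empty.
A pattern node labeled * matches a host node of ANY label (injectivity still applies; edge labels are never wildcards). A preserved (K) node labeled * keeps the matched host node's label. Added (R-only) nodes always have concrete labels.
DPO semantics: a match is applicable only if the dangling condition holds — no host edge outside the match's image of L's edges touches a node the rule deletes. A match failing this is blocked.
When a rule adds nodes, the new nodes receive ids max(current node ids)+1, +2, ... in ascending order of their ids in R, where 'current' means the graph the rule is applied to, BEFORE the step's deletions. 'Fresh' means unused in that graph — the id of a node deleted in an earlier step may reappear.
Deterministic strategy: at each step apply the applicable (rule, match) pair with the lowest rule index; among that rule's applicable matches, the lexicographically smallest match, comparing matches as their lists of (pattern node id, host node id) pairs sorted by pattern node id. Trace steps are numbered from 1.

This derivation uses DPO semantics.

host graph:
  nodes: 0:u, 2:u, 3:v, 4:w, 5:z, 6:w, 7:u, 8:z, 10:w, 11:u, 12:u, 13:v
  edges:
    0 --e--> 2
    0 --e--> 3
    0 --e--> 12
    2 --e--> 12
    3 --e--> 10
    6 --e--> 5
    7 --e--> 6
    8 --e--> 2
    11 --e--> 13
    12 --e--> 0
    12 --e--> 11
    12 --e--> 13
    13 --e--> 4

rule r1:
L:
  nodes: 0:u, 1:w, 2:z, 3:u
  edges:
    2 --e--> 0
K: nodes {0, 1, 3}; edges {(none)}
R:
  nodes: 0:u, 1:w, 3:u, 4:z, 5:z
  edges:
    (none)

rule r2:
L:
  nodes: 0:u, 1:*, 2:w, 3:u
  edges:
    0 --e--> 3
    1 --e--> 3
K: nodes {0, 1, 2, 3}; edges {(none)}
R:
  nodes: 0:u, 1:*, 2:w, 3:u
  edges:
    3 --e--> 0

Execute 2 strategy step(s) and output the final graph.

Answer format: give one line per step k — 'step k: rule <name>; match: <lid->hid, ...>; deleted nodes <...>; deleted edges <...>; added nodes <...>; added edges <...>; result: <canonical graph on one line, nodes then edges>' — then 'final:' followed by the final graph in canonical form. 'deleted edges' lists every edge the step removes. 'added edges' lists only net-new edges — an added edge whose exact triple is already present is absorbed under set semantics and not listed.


step 1: rule r1; match: 0->2, 1->4, 2->8, 3->0; deleted nodes 8; deleted edges (8,2,e); added nodes 14, 15; added edges (none); result: nodes: 0:u, 2:u, 3:v, 4:w, 5:z, 6:w, 7:u, 10:w, 11:u, 12:u, 13:v, 14:z, 15:z edges: (0,2,e); (0,3,e); (0,12,e); (2,12,e); (3,10,e); (6,5,e); (7,6,e); (11,13,e); (12,0,e); (12,11,e); (12,13,e); (13,4,e)
step 2: rule r2; match: 0->0, 1->2, 2->4, 3->12; deleted nodes (none); deleted edges (0,12,e); (2,12,e); added nodes (none); added edges (none); result: nodes: 0:u, 2:u, 3:v, 4:w, 5:z, 6:w, 7:u, 10:w, 11:u, 12:u, 13:v, 14:z, 15:z edges: (0,2,e); (0,3,e); (3,10,e); (6,5,e); (7,6,e); (11,13,e); (12,0,e); (12,11,e); (12,13,e); (13,4,e)
final:
nodes: 0:u, 2:u, 3:v, 4:w, 5:z, 6:w, 7:u, 10:w, 11:u, 12:u, 13:v, 14:z, 15:z
edges: (0,2,e); (0,3,e); (3,10,e); (6,5,e); (7,6,e); (11,13,e); (12,0,e); (12,11,e); (12,13,e); (13,4,e)


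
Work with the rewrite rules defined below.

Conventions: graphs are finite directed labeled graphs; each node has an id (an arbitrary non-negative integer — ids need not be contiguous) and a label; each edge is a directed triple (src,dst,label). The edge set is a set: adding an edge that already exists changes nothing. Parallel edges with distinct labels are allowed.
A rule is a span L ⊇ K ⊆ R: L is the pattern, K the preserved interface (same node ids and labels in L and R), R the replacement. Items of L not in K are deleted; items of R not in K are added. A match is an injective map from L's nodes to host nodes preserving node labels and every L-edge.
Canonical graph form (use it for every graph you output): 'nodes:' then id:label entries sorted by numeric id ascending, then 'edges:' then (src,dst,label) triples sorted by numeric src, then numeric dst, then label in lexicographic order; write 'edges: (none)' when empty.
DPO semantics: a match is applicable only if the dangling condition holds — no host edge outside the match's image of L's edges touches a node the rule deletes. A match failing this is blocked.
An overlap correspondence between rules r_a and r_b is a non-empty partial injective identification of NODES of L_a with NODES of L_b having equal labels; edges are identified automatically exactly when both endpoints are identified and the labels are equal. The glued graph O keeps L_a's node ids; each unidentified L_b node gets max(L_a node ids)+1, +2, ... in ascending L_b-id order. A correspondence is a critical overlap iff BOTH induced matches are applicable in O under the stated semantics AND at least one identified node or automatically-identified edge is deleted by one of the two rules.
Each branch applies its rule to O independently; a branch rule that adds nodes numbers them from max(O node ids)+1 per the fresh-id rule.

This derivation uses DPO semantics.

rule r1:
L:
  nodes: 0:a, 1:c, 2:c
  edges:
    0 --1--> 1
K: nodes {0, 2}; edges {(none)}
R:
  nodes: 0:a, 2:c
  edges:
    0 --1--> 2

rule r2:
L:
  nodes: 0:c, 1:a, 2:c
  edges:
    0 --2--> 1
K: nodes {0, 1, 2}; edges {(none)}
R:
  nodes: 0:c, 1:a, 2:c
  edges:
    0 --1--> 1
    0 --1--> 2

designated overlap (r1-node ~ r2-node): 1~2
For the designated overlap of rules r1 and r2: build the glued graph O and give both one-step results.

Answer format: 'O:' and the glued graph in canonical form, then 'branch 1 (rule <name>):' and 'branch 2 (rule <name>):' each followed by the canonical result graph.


O:
nodes: 0:a, 1:c, 2:c, 3:c, 4:a
edges: (0,1,1); (3,4,2)
branch 1 (rule r1):
nodes: 0:a, 2:c, 3:c, 4:a
edges: (0,2,1); (3,4,2)
branch 2 (rule r2):
nodes: 0:a, 1:c, 2:c, 3:c, 4:a
edges: (0,1,1); (3,1,1); (3,4,1)


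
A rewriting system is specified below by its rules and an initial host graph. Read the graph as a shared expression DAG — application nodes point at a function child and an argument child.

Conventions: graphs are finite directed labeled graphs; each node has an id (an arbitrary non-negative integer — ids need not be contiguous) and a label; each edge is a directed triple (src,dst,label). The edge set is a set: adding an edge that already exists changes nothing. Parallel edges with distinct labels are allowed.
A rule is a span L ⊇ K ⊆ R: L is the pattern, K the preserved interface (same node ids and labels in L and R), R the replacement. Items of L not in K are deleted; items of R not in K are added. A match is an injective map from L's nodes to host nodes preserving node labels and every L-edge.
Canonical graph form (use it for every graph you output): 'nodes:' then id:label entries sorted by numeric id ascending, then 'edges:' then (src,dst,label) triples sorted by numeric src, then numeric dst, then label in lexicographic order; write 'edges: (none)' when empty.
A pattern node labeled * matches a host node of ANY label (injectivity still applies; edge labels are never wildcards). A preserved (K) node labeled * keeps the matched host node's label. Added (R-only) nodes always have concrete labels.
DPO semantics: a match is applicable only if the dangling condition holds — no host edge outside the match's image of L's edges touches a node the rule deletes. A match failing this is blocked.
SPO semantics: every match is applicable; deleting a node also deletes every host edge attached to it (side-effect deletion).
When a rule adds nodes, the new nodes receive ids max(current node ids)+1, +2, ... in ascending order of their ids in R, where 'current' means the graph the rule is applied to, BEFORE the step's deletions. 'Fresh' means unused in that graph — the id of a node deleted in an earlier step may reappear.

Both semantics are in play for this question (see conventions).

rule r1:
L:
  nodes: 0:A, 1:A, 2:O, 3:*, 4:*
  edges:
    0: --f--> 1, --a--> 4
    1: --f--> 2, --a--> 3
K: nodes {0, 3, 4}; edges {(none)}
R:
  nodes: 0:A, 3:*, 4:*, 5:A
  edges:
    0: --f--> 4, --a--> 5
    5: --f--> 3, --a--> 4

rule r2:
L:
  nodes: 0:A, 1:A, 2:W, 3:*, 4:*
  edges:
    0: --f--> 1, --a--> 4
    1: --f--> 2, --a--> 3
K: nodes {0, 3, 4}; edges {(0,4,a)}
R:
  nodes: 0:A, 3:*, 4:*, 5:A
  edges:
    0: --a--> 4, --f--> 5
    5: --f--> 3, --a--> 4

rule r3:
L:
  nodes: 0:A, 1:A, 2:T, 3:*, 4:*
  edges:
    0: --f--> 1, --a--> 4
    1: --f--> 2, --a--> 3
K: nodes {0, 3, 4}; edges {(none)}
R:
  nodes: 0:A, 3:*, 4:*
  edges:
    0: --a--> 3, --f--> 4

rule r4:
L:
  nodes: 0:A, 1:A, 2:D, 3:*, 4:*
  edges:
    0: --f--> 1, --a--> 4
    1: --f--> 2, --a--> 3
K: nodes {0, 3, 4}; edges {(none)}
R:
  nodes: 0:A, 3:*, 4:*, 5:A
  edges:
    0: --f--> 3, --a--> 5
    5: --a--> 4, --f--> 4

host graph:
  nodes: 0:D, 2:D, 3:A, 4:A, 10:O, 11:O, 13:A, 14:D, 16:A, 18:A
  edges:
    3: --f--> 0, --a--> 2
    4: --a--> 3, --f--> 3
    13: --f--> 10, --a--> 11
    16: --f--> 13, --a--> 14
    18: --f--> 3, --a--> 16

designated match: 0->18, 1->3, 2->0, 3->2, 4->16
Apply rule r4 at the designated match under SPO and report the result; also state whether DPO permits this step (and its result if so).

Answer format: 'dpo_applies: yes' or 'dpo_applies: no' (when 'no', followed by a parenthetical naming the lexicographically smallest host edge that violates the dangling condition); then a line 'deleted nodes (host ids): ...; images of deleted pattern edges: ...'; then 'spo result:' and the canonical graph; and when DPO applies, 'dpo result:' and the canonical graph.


dpo_applies: no
(the rule deletes node 3, which keeps host edge (4,3,a) outside the match image — the dangling condition fails, DPO blocks; SPO proceeds and side-deletes such edges)
deleted nodes (host ids): 0, 3; images of deleted pattern edges: (3,0,f); (3,2,a); (18,3,f); (18,16,a)
spo result:
nodes: 2:D, 4:A, 10:O, 11:O, 13:A, 14:D, 16:A, 18:A, 19:A
edges: (13,10,f); (13,11,a); (16,13,f); (16,14,a); (18,2,f); (18,19,a); (19,16,a); (19,16,f)


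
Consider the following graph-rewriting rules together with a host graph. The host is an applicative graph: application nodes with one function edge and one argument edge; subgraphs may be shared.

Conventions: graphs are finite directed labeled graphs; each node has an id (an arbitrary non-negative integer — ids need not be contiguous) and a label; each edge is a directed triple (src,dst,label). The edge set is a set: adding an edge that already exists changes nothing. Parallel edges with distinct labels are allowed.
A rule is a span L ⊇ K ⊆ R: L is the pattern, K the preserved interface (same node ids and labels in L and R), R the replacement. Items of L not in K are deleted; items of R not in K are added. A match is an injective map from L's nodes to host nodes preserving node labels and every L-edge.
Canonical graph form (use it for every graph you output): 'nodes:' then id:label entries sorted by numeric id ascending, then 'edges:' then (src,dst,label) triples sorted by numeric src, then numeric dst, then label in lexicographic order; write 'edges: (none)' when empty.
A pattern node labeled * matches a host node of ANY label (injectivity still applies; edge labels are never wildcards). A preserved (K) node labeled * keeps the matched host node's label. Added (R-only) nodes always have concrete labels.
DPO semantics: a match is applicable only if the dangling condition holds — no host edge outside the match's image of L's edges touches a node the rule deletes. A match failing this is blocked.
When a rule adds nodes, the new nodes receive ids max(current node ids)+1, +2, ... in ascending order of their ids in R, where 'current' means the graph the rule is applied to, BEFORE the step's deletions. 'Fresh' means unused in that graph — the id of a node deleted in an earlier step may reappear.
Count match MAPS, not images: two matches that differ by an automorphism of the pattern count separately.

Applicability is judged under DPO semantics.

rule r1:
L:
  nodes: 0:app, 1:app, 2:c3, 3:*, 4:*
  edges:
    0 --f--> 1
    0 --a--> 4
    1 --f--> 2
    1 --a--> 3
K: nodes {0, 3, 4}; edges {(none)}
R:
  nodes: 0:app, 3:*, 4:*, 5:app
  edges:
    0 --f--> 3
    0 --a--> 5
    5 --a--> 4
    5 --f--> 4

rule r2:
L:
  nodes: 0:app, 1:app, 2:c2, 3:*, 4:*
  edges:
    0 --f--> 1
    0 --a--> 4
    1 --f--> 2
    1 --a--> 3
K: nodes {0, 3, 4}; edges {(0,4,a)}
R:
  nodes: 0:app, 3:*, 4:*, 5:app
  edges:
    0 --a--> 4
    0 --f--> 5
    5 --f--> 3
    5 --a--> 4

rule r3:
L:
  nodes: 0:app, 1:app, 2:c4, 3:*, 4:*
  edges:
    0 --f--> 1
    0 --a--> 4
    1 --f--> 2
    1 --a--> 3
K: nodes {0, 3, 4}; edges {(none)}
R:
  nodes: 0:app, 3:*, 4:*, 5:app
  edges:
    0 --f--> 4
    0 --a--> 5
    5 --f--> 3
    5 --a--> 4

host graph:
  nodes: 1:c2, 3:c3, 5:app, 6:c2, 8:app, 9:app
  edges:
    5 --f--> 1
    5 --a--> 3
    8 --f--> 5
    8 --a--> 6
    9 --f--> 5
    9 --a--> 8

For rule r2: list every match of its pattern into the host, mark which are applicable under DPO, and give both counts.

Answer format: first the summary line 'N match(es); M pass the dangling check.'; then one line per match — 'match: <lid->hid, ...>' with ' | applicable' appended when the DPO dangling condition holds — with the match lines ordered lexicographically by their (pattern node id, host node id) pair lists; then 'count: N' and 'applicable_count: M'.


2 match(es); 0 pass the dangling check.
match: 0->8, 1->5, 2->1, 3->3, 4->6
match: 0->9, 1->5, 2->1, 3->3, 4->8
count: 2
applicable_count: 0


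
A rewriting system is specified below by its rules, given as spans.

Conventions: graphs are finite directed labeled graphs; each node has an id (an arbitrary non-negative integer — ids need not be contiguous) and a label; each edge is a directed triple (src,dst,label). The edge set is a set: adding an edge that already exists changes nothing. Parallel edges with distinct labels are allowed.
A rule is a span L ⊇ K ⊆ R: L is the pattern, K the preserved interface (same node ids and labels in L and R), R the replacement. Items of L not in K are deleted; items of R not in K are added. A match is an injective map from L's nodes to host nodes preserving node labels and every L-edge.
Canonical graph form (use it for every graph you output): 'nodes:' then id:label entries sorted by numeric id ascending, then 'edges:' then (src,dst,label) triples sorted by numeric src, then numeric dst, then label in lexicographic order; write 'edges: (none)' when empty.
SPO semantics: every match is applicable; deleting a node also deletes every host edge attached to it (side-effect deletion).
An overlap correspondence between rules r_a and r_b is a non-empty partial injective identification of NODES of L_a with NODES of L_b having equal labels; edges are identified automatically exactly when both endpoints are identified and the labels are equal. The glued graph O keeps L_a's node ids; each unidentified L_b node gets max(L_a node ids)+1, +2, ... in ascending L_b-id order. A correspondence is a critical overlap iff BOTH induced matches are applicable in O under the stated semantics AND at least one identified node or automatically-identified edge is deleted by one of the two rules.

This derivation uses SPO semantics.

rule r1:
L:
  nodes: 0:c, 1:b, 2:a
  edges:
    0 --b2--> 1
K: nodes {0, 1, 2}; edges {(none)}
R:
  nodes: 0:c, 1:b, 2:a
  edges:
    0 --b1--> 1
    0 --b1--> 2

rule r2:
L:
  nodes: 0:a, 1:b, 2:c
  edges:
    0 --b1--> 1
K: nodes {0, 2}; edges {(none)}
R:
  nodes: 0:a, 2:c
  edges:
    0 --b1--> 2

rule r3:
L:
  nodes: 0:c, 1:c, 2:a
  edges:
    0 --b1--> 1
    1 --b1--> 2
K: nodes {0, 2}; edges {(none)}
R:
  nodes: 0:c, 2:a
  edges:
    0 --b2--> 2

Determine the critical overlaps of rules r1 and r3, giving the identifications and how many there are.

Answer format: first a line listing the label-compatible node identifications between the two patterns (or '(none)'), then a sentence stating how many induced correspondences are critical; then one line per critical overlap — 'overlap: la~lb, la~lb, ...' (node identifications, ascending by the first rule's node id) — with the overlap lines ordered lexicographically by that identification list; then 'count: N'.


label-compatible node identifications between L(r1) and L(r3): 0~0, 0~1, 2~2
2 of the induced correspondences are critical overlaps of r1 and r3.
overlap: 0~1
overlap: 0~1, 2~2
count: 2


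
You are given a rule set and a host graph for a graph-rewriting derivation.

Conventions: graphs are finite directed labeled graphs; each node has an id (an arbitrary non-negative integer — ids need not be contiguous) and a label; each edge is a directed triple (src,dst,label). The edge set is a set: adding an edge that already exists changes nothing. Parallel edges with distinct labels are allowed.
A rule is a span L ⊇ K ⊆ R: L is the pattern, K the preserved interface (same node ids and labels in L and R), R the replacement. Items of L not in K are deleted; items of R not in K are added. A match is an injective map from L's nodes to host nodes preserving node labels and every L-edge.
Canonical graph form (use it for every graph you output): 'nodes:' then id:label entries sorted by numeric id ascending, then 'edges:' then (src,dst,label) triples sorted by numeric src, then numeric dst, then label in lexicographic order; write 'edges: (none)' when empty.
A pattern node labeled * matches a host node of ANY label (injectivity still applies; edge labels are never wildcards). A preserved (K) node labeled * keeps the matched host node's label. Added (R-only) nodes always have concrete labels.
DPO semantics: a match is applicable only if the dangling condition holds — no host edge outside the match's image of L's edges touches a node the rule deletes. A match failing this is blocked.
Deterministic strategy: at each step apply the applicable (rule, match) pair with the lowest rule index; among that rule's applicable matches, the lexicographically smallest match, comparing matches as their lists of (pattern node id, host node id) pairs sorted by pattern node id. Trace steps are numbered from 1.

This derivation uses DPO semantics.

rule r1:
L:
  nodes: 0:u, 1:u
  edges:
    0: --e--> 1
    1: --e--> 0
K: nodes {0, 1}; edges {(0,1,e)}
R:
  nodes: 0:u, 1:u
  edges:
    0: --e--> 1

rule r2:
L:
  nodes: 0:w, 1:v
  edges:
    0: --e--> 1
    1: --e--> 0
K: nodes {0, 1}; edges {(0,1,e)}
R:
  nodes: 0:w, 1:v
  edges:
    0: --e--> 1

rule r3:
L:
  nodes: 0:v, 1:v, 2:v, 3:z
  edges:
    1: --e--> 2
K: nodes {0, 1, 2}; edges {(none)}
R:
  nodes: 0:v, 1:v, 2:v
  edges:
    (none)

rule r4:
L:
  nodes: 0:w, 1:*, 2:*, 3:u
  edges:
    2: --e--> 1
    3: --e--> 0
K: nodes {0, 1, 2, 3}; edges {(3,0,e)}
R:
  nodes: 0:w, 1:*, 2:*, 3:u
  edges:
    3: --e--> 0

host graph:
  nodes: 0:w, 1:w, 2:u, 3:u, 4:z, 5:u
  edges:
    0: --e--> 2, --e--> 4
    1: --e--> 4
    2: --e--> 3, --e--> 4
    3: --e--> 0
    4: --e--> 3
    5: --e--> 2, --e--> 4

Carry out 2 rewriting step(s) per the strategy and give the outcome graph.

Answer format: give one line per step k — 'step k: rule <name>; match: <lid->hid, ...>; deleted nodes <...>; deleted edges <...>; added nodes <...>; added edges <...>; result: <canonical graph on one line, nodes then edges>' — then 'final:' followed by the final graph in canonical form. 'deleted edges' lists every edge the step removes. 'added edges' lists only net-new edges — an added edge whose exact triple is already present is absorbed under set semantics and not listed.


step 1: rule r4; match: 0->0, 1->2, 2->5, 3->3; deleted nodes (none); deleted edges (5,2,e); added nodes (none); added edges (none); result: nodes: 0:w, 1:w, 2:u, 3:u, 4:z, 5:u edges: (0,2,e); (0,4,e); (1,4,e); (2,3,e); (2,4,e); (3,0,e); (4,3,e); (5,4,e)
step 2: rule r4; match: 0->0, 1->4, 2->1, 3->3; deleted nodes (none); deleted edges (1,4,e); added nodes (none); added edges (none); result: nodes: 0:w, 1:w, 2:u, 3:u, 4:z, 5:u edges: (0,2,e); (0,4,e); (2,3,e); (2,4,e); (3,0,e); (4,3,e); (5,4,e)
final:
nodes: 0:w, 1:w, 2:u, 3:u, 4:z, 5:u
edges: (0,2,e); (0,4,e); (2,3,e); (2,4,e); (3,0,e); (4,3,e); (5,4,e)


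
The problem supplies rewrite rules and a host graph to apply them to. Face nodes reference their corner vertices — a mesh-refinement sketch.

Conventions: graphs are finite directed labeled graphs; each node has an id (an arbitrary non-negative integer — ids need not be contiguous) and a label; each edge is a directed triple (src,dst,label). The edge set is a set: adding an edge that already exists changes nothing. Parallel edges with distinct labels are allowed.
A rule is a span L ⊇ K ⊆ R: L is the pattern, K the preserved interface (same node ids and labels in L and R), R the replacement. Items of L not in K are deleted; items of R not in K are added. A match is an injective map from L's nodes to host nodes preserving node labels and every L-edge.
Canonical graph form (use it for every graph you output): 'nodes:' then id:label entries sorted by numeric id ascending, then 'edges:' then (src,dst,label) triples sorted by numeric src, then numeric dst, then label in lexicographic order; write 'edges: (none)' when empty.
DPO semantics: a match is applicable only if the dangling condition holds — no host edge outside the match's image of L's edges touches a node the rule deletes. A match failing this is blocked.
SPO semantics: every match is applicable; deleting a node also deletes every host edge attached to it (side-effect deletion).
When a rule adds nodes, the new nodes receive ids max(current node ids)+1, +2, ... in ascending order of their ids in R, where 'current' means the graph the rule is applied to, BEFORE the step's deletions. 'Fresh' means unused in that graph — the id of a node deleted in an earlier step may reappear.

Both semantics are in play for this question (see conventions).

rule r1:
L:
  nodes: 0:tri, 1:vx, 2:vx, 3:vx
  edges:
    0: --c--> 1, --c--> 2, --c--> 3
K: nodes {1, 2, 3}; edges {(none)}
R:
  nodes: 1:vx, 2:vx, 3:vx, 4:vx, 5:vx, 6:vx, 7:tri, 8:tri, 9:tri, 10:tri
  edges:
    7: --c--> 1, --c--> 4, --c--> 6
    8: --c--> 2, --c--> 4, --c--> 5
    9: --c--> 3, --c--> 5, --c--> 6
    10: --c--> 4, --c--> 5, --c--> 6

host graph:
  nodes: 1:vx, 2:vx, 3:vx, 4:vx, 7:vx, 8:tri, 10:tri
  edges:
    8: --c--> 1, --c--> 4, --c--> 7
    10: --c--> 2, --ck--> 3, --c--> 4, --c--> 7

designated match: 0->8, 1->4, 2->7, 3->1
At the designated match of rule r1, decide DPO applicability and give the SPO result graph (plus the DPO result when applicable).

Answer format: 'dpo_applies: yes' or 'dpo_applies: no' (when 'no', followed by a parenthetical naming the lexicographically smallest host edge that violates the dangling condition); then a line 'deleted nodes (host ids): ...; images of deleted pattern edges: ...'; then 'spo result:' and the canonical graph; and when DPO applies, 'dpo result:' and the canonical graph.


dpo_applies: yes
deleted nodes (host ids): 8; images of deleted pattern edges: (8,1,c); (8,4,c); (8,7,c)
spo result:
nodes: 1:vx, 2:vx, 3:vx, 4:vx, 7:vx, 10:tri, 11:vx, 12:vx, 13:vx, 14:tri, 15:tri, 16:tri, 17:tri
edges: (10,2,c); (10,3,ck); (10,4,c); (10,7,c); (14,4,c); (14,11,c); (14,13,c); (15,7,c); (15,11,c); (15,12,c); (16,1,c); (16,12,c); (16,13,c); (17,11,c); (17,12,c); (17,13,c)
dpo result:
nodes: 1:vx, 2:vx, 3:vx, 4:vx, 7:vx, 10:tri, 11:vx, 12:vx, 13:vx, 14:tri, 15:tri, 16:tri, 17:tri
edges: (10,2,c); (10,3,ck); (10,4,c); (10,7,c); (14,4,c); (14,11,c); (14,13,c); (15,7,c); (15,11,c); (15,12,c); (16,1,c); (16,12,c); (16,13,c); (17,11,c); (17,12,c); (17,13,c)


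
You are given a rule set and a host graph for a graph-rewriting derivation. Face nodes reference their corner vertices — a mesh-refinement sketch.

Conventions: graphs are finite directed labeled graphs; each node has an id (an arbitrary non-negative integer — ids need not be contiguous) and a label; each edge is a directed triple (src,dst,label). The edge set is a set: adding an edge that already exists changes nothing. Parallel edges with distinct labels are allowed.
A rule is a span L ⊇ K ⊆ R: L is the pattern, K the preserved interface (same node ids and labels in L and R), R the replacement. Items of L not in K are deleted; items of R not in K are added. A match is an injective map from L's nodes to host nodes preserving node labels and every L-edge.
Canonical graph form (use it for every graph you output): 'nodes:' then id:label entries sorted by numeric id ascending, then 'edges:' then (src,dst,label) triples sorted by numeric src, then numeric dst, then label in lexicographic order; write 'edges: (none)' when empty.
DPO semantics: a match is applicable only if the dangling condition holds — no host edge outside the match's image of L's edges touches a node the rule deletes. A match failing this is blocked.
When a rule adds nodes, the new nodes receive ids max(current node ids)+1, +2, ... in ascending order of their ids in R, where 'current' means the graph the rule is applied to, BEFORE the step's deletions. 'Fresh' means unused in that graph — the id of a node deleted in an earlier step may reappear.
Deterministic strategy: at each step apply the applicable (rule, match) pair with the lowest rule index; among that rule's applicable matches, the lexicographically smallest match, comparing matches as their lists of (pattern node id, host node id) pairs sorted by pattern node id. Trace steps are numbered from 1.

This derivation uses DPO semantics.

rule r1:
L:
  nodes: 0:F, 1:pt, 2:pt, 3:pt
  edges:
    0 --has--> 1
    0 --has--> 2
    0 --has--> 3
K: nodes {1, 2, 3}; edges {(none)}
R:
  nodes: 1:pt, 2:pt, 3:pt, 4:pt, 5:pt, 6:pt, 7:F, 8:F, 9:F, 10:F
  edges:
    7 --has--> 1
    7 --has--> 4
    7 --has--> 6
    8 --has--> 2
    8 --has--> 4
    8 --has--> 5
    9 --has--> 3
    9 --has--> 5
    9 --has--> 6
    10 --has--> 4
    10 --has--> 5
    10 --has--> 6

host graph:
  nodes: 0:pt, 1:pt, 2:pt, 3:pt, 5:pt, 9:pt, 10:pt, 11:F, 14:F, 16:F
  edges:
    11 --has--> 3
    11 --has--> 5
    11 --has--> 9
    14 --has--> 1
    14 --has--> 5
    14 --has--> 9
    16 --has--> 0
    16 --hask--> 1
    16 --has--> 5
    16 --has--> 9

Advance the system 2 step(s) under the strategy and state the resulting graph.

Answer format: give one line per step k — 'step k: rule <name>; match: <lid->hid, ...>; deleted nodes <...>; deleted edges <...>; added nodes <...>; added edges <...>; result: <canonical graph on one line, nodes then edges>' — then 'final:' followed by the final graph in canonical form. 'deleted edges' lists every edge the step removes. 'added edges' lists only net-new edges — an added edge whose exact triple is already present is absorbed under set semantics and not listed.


step 1: rule r1; match: 0->11, 1->3, 2->5, 3->9; deleted nodes 11; deleted edges (11,3,has); (11,5,has); (11,9,has); added nodes 17, 18, 19, 20, 21, 22, 23; added edges (20,3,has); (20,17,has); (20,19,has); (21,5,has); (21,17,has); (21,18,has); (22,9,has); (22,18,has); (22,19,has); (23,17,has); (23,18,has); (23,19,has); result: nodes: 0:pt, 1:pt, 2:pt, 3:pt, 5:pt, 9:pt, 10:pt, 14:F, 16:F, 17:pt, 18:pt, 19:pt, 20:F, 21:F, 22:F, 23:F edges: (14,1,has); (14,5,has); (14,9,has); (16,0,has); (16,1,hask); (16,5,has); (16,9,has); (20,3,has); (20,17,has); (20,19,has); (21,5,has); (21,17,has); (21,18,has); (22,9,has); (22,18,has); (22,19,has); (23,17,has); (23,18,has); (23,19,has)
step 2: rule r1; match: 0->14, 1->1, 2->5, 3->9; deleted nodes 14; deleted edges (14,1,has); (14,5,has); (14,9,has); added nodes 24, 25, 26, 27, 28, 29, 30; added edges (27,1,has); (27,24,has); (27,26,has); (28,5,has); (28,24,has); (28,25,has); (29,9,has); (29,25,has); (29,26,has); (30,24,has); (30,25,has); (30,26,has); result: nodes: 0:pt, 1:pt, 2:pt, 3:pt, 5:pt, 9:pt, 10:pt, 16:F, 17:pt, 18:pt, 19:pt, 20:F, 21:F, 22:F, 23:F, 24:pt, 25:pt, 26:pt, 27:F, 28:F, 29:F, 30:F edges: (16,0,has); (16,1,hask); (16,5,has); (16,9,has); (20,3,has); (20,17,has); (20,19,has); (21,5,has); (21,17,has); (21,18,has); (22,9,has); (22,18,has); (22,19,has); (23,17,has); (23,18,has); (23,19,has); (27,1,has); (27,24,has); (27,26,has); (28,5,has); (28,24,has); (28,25,has); (29,9,has); (29,25,has); (29,26,has); (30,24,has); (30,25,has); (30,26,has)
final:
nodes: 0:pt, 1:pt, 2:pt, 3:pt, 5:pt, 9:pt, 10:pt, 16:F, 17:pt, 18:pt, 19:pt, 20:F, 21:F, 22:F, 23:F, 24:pt, 25:pt, 26:pt, 27:F, 28:F, 29:F, 30:F
edges: (16,0,has); (16,1,hask); (16,5,has); (16,9,has); (20,3,has); (20,17,has); (20,19,has); (21,5,has); (21,17,has); (21,18,has); (22,9,has); (22,18,has); (22,19,has); (23,17,has); (23,18,has); (23,19,has); (27,1,has); (27,24,has); (27,26,has); (28,5,has); (28,24,has); (28,25,has); (29,9,has); (29,25,has); (29,26,has); (30,24,has); (30,25,has); (30,26,has)
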